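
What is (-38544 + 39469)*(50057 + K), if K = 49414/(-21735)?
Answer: 201268803985/4347 ≈ 4.6301e+7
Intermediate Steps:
K = -49414/21735 (K = 49414*(-1/21735) = -49414/21735 ≈ -2.2735)
(-38544 + 39469)*(50057 + K) = (-38544 + 39469)*(50057 - 49414/21735) = 925*(1087939481/21735) = 201268803985/4347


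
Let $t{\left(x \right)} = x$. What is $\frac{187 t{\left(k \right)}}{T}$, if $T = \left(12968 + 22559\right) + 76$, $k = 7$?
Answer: $\frac{1309}{35603} \approx 0.036767$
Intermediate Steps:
$T = 35603$ ($T = 35527 + 76 = 35603$)
$\frac{187 t{\left(k \right)}}{T} = \frac{187 \cdot 7}{35603} = 1309 \cdot \frac{1}{35603} = \frac{1309}{35603}$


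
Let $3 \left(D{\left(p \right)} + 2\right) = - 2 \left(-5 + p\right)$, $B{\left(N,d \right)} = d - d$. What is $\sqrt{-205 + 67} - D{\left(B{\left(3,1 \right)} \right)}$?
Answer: $- \frac{4}{3} + i \sqrt{138} \approx -1.3333 + 11.747 i$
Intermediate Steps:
$B{\left(N,d \right)} = 0$
$D{\left(p \right)} = \frac{4}{3} - \frac{2 p}{3}$ ($D{\left(p \right)} = -2 + \frac{\left(-2\right) \left(-5 + p\right)}{3} = -2 + \frac{10 - 2 p}{3} = -2 - \left(- \frac{10}{3} + \frac{2 p}{3}\right) = \frac{4}{3} - \frac{2 p}{3}$)
$\sqrt{-205 + 67} - D{\left(B{\left(3,1 \right)} \right)} = \sqrt{-205 + 67} - \left(\frac{4}{3} - 0\right) = \sqrt{-138} - \left(\frac{4}{3} + 0\right) = i \sqrt{138} - \frac{4}{3} = - \frac{4}{3} + i \sqrt{138}$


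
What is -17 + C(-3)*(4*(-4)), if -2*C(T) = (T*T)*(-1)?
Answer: -89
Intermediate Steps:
C(T) = T**2/2 (C(T) = -T*T*(-1)/2 = -T**2*(-1)/2 = -(-1)*T**2/2 = T**2/2)
-17 + C(-3)*(4*(-4)) = -17 + ((1/2)*(-3)**2)*(4*(-4)) = -17 + ((1/2)*9)*(-16) = -17 + (9/2)*(-16) = -17 - 72 = -89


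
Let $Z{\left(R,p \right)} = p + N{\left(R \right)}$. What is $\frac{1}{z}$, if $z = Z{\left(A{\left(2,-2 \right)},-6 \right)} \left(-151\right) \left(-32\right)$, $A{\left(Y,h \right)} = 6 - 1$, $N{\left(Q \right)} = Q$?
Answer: $- \frac{1}{4832} \approx -0.00020695$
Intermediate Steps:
$A{\left(Y,h \right)} = 5$ ($A{\left(Y,h \right)} = 6 - 1 = 5$)
$Z{\left(R,p \right)} = R + p$ ($Z{\left(R,p \right)} = p + R = R + p$)
$z = -4832$ ($z = \left(5 - 6\right) \left(-151\right) \left(-32\right) = \left(-1\right) \left(-151\right) \left(-32\right) = 151 \left(-32\right) = -4832$)
$\frac{1}{z} = \frac{1}{-4832} = - \frac{1}{4832}$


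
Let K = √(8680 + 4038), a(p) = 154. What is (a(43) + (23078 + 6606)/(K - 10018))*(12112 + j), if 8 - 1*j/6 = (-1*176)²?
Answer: -1316281924178176/50173803 + 2577996032*√12718/50173803 ≈ -2.6229e+7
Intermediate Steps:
K = √12718 ≈ 112.77
j = -185808 (j = 48 - 6*(-1*176)² = 48 - 6*(-176)² = 48 - 6*30976 = 48 - 185856 = -185808)
(a(43) + (23078 + 6606)/(K - 10018))*(12112 + j) = (154 + (23078 + 6606)/(√12718 - 10018))*(12112 - 185808) = (154 + 29684/(-10018 + √12718))*(-173696) = -26749184 - 5155992064/(-10018 + √12718)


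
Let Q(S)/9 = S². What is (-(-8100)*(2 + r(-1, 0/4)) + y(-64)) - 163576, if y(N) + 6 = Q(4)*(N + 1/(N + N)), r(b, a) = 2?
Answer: -1123193/8 ≈ -1.4040e+5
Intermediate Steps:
Q(S) = 9*S²
y(N) = -6 + 72/N + 144*N (y(N) = -6 + (9*4²)*(N + 1/(N + N)) = -6 + (9*16)*(N + 1/(2*N)) = -6 + 144*(N + 1/(2*N)) = -6 + (72/N + 144*N) = -6 + 72/N + 144*N)
(-(-8100)*(2 + r(-1, 0/4)) + y(-64)) - 163576 = (-(-8100)*(2 + 2) + (-6 + 72/(-64) + 144*(-64))) - 163576 = (-(-8100)*4 + (-6 + 72*(-1/64) - 9216)) - 163576 = (-2700*(-12) + (-6 - 9/8 - 9216)) - 163576 = (32400 - 73785/8) - 163576 = 185415/8 - 163576 = -1123193/8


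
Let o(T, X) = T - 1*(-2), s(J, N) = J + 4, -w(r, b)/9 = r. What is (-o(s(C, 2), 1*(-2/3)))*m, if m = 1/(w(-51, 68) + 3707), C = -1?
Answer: -5/4166 ≈ -0.0012002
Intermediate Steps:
w(r, b) = -9*r
s(J, N) = 4 + J
m = 1/4166 (m = 1/(-9*(-51) + 3707) = 1/(459 + 3707) = 1/4166 ≈ 0.00024004)
o(T, X) = 2 + T (o(T, X) = T + 2 = 2 + T)
(-o(s(C, 2), 1*(-2/3)))*m = -(2 + (4 - 1))*(1/4166) = -(2 + 3)*(1/4166) = -1*5*(1/4166) = -5*1/4166 = -5/4166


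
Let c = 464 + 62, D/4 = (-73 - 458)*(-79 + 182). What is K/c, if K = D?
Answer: -109386/263 ≈ -415.92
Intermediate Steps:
D = -218772 (D = 4*((-73 - 458)*(-79 + 182)) = 4*(-531*103) = 4*(-54693) = -218772)
K = -218772
c = 526
K/c = -218772/526 = -218772*1/526 = -109386/263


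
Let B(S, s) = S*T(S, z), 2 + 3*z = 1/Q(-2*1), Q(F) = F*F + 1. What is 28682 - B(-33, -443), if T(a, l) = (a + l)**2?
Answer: 1648442/25 ≈ 65938.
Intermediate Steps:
Q(F) = 1 + F**2 (Q(F) = F**2 + 1 = 1 + F**2)
z = -3/5 (z = -2/3 + 1/(3*(1 + (-2*1)**2)) = -2/3 + 1/(3*(1 + (-2)**2)) = -2/3 + 1/(3*(1 + 4)) = -2/3 + (1/3)/5 = -2/3 + (1/3)*(1/5) = -2/3 + 1/15 = -3/5 ≈ -0.60000)
B(S, s) = S*(-3/5 + S)**2 (B(S, s) = S*(S - 3/5)**2 = S*(-3/5 + S)**2)
28682 - B(-33, -443) = 28682 - (-33)*(-3 + 5*(-33))**2/25 = 28682 - (-33)*(-3 - 165)**2/25 = 28682 - (-33)*(-168)**2/25 = 28682 - (-33)*28224/25 = 28682 - 1*(-931392/25) = 28682 + 931392/25 = 1648442/25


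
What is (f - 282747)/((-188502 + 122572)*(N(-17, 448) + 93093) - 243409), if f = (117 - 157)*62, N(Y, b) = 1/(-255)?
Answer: 14546577/313031096663 ≈ 4.6470e-5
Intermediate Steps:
N(Y, b) = -1/255
f = -2480 (f = -40*62 = -2480)
(f - 282747)/((-188502 + 122572)*(N(-17, 448) + 93093) - 243409) = (-2480 - 282747)/((-188502 + 122572)*(-1/255 + 93093) - 243409) = -285227/(-65930*23738714/255 - 243409) = -285227/(-313018682804/51 - 243409) = -285227/(-313031096663/51) = -285227*(-51/313031096663) = 14546577/313031096663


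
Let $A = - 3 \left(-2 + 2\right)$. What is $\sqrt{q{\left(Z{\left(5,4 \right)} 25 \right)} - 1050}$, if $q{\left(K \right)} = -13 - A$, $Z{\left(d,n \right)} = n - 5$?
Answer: $i \sqrt{1063} \approx 32.604 i$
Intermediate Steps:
$Z{\left(d,n \right)} = -5 + n$
$A = 0$ ($A = \left(-3\right) 0 = 0$)
$q{\left(K \right)} = -13$ ($q{\left(K \right)} = -13 - 0 = -13 + 0 = -13$)
$\sqrt{q{\left(Z{\left(5,4 \right)} 25 \right)} - 1050} = \sqrt{-13 - 1050} = \sqrt{-1063} = i \sqrt{1063}$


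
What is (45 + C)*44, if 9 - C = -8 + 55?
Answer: 308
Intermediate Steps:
C = -38 (C = 9 - (-8 + 55) = 9 - 1*47 = 9 - 47 = -38)
(45 + C)*44 = (45 - 38)*44 = 7*44 = 308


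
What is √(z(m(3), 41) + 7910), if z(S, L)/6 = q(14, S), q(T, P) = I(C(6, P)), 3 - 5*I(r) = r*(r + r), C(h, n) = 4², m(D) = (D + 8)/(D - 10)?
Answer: 4*√11405/5 ≈ 85.435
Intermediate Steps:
m(D) = (8 + D)/(-10 + D)
C(h, n) = 16
I(r) = ⅗ - 2*r²/5 (I(r) = ⅗ - r*(r + r)/5 = ⅗ - r*2*r/5 = ⅗ - 2*r²/5)
q(T, P) = -509/5 (q(T, P) = ⅗ - ⅖*16² = ⅗ - ⅖*256 = ⅗ - 512/5 = -509/5)
z(S, L) = -3054/5 (z(S, L) = 6*(-509/5) = -3054/5)
√(z(m(3), 41) + 7910) = √(-3054/5 + 7910) = √(36496/5) = 4*√11405/5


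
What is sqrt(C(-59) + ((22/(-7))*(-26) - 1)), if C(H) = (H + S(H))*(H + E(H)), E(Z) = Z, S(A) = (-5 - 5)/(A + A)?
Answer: sqrt(344603)/7 ≈ 83.861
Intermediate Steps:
S(A) = -5/A (S(A) = -10*1/(2*A) = -5/A)
C(H) = 2*H*(H - 5/H) (C(H) = (H - 5/H)*(H + H) = (H - 5/H)*(2*H) = 2*H*(H - 5/H))
sqrt(C(-59) + ((22/(-7))*(-26) - 1)) = sqrt((-10 + 2*(-59)**2) + ((22/(-7))*(-26) - 1)) = sqrt((-10 + 2*3481) + ((22*(-1/7))*(-26) - 1)) = sqrt((-10 + 6962) + (-22/7*(-26) - 1)) = sqrt(6952 + (572/7 - 1)) = sqrt(6952 + 565/7) = sqrt(49229/7) = sqrt(344603)/7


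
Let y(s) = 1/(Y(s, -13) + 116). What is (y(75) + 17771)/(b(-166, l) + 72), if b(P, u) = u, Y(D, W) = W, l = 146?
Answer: 915207/11227 ≈ 81.518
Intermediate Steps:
y(s) = 1/103 (y(s) = 1/(-13 + 116) = 1/103)
(y(75) + 17771)/(b(-166, l) + 72) = (1/103 + 17771)/(146 + 72) = (1830414/103)/218 = (1830414/103)*(1/218) = 915207/11227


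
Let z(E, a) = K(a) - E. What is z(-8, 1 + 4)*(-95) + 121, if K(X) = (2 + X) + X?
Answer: -1779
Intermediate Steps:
K(X) = 2 + 2*X
z(E, a) = 2 - E + 2*a (z(E, a) = (2 + 2*a) - E = 2 - E + 2*a)
z(-8, 1 + 4)*(-95) + 121 = (2 - 1*(-8) + 2*(1 + 4))*(-95) + 121 = (2 + 8 + 2*5)*(-95) + 121 = (2 + 8 + 10)*(-95) + 121 = 20*(-95) + 121 = -1900 + 121 = -1779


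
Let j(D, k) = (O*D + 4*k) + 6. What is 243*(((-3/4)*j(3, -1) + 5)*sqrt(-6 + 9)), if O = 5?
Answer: -7533*sqrt(3)/4 ≈ -3261.9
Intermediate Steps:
j(D, k) = 6 + 4*k + 5*D (j(D, k) = (5*D + 4*k) + 6 = (4*k + 5*D) + 6 = 6 + 4*k + 5*D)
243*(((-3/4)*j(3, -1) + 5)*sqrt(-6 + 9)) = 243*(((-3/4)*(6 + 4*(-1) + 5*3) + 5)*sqrt(-6 + 9)) = 243*(((-3*1/4)*(6 - 4 + 15) + 5)*sqrt(3)) = 243*((-3/4*17 + 5)*sqrt(3)) = 243*((-51/4 + 5)*sqrt(3)) = 243*(-31*sqrt(3)/4) = -7533*sqrt(3)/4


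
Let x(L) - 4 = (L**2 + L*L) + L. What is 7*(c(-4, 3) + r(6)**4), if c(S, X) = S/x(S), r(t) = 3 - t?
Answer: 4529/8 ≈ 566.13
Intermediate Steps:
x(L) = 4 + L + 2*L**2 (x(L) = 4 + ((L**2 + L*L) + L) = 4 + ((L**2 + L**2) + L) = 4 + (2*L**2 + L) = 4 + (L + 2*L**2) = 4 + L + 2*L**2)
c(S, X) = S/(4 + S + 2*S**2)
7*(c(-4, 3) + r(6)**4) = 7*(-4/(4 - 4 + 2*(-4)**2) + (3 - 1*6)**4) = 7*(-4/(4 - 4 + 2*16) + (3 - 6)**4) = 7*(-4/(4 - 4 + 32) + (-3)**4) = 7*(-4/32 + 81) = 7*(-4*1/32 + 81) = 7*(-1/8 + 81) = 7*(647/8) = 4529/8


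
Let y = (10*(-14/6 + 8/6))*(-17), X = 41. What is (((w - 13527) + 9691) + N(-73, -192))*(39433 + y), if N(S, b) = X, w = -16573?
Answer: -806633904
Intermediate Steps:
N(S, b) = 41
y = 170 (y = (10*(-14*1/6 + 8*(1/6)))*(-17) = (10*(-7/3 + 4/3))*(-17) = (10*(-1))*(-17) = -10*(-17) = 170)
(((w - 13527) + 9691) + N(-73, -192))*(39433 + y) = (((-16573 - 13527) + 9691) + 41)*(39433 + 170) = ((-30100 + 9691) + 41)*39603 = (-20409 + 41)*39603 = -20368*39603 = -806633904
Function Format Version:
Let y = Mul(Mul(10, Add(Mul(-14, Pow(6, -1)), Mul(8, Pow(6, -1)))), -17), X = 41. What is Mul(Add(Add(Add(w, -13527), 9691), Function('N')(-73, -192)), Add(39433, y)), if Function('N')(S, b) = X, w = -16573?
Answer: -806633904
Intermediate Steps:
Function('N')(S, b) = 41
y = 170 (y = Mul(Mul(10, Add(Mul(-14, Rational(1, 6)), Mul(8, Rational(1, 6)))), -17) = Mul(Mul(10, Add(Rational(-7, 3), Rational(4, 3))), -17) = Mul(Mul(10, -1), -17) = Mul(-10, -17) = 170)
Mul(Add(Add(Add(w, -13527), 9691), Function('N')(-73, -192)), Add(39433, y)) = Mul(Add(Add(Add(-16573, -13527), 9691), 41), Add(39433, 170)) = Mul(Add(Add(-30100, 9691), 41), 39603) = Mul(Add(-20409, 41), 39603) = Mul(-20368, 39603) = -806633904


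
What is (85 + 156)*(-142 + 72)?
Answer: -16870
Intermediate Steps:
(85 + 156)*(-142 + 72) = 241*(-70) = -16870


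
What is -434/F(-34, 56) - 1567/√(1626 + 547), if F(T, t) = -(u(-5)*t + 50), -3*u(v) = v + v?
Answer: 651/355 - 1567*√2173/2173 ≈ -31.782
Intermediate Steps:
u(v) = -2*v/3 (u(v) = -(v + v)/3 = -2*v/3)
F(T, t) = -50 - 10*t/3 (F(T, t) = -((-⅔*(-5))*t + 50) = -(10*t/3 + 50) = -(50 + 10*t/3) = -50 - 10*t/3)
-434/F(-34, 56) - 1567/√(1626 + 547) = -434/(-50 - 10/3*56) - 1567/√(1626 + 547) = -434/(-50 - 560/3) - 1567*√2173/2173 = -434/(-710/3) - 1567*√2173/2173 = -434*(-3/710) - 1567*√2173/2173 = 651/355 - 1567*√2173/2173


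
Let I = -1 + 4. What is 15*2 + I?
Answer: 33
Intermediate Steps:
I = 3
15*2 + I = 15*2 + 3 = 30 + 3 = 33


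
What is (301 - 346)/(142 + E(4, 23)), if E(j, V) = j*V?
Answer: -5/26 ≈ -0.19231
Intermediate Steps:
E(j, V) = V*j
(301 - 346)/(142 + E(4, 23)) = (301 - 346)/(142 + 23*4) = -45/(142 + 92) = -45/234 = -45*1/234 = -5/26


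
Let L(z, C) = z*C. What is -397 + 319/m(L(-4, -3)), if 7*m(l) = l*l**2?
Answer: -683783/1728 ≈ -395.71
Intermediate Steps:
L(z, C) = C*z
m(l) = l**3/7 (m(l) = (l*l**2)/7 = l**3/7)
-397 + 319/m(L(-4, -3)) = -397 + 319/((-3*(-4))**3/7) = -397 + 319/((1/7)*12**3) = -397 + 319/((1/7)*1728) = -397 + 319/(1728/7) = -397 + (7/1728)*319 = -397 + 2233/1728 = -683783/1728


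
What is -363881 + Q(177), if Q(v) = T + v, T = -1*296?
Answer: -364000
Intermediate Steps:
T = -296
Q(v) = -296 + v
-363881 + Q(177) = -363881 + (-296 + 177) = -363881 - 119 = -364000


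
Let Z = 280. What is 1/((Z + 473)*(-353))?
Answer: -1/265809 ≈ -3.7621e-6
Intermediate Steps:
1/((Z + 473)*(-353)) = 1/((280 + 473)*(-353)) = 1/(753*(-353)) = 1/(-265809) = -1/265809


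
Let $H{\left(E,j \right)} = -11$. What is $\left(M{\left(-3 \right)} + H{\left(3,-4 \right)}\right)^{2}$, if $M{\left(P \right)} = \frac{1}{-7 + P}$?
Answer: $\frac{12321}{100} \approx 123.21$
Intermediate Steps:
$\left(M{\left(-3 \right)} + H{\left(3,-4 \right)}\right)^{2} = \left(\frac{1}{-7 - 3} - 11\right)^{2} = \left(\frac{1}{-10} - 11\right)^{2} = \left(- \frac{1}{10} - 11\right)^{2} = \left(- \frac{111}{10}\right)^{2} = \frac{12321}{100}$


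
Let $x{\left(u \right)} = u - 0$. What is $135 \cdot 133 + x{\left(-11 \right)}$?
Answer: $17944$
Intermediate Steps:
$x{\left(u \right)} = u$ ($x{\left(u \right)} = u + 0 = u$)
$135 \cdot 133 + x{\left(-11 \right)} = 135 \cdot 133 - 11 = 17955 - 11 = 17944$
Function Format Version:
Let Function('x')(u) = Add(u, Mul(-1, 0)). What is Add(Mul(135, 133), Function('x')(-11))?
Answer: 17944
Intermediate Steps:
Function('x')(u) = u (Function('x')(u) = Add(u, 0) = u)
Add(Mul(135, 133), Function('x')(-11)) = Add(Mul(135, 133), -11) = Add(17955, -11) = 17944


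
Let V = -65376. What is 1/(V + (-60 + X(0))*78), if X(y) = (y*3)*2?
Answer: -1/70056 ≈ -1.4274e-5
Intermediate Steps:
X(y) = 6*y (X(y) = (3*y)*2 = 6*y)
1/(V + (-60 + X(0))*78) = 1/(-65376 + (-60 + 6*0)*78) = 1/(-65376 + (-60 + 0)*78) = 1/(-65376 - 60*78) = 1/(-65376 - 4680) = 1/(-70056) = -1/70056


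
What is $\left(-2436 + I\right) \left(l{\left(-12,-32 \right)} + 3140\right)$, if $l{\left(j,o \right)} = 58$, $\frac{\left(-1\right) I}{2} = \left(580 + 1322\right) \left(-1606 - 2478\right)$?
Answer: $49674853800$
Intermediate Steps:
$I = 15535536$ ($I = - 2 \left(580 + 1322\right) \left(-1606 - 2478\right) = - 2 \cdot 1902 \left(-4084\right) = \left(-2\right) \left(-7767768\right) = 15535536$)
$\left(-2436 + I\right) \left(l{\left(-12,-32 \right)} + 3140\right) = \left(-2436 + 15535536\right) \left(58 + 3140\right) = 15533100 \cdot 3198 = 49674853800$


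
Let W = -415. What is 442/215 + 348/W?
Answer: 21722/17845 ≈ 1.2173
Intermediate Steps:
442/215 + 348/W = 442/215 + 348/(-415) = 442*(1/215) + 348*(-1/415) = 442/215 - 348/415 = 21722/17845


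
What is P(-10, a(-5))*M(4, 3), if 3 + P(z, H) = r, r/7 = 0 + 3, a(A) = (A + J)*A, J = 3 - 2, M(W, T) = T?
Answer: 54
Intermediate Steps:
J = 1
a(A) = A*(1 + A) (a(A) = (A + 1)*A = (1 + A)*A = A*(1 + A))
r = 21 (r = 7*(0 + 3) = 7*3 = 21)
P(z, H) = 18 (P(z, H) = -3 + 21 = 18)
P(-10, a(-5))*M(4, 3) = 18*3 = 54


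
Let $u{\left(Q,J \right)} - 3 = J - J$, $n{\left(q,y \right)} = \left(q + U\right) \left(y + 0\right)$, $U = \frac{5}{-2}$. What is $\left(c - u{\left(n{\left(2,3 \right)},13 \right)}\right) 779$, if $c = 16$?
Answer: $10127$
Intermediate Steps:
$U = - \frac{5}{2}$ ($U = 5 \left(- \frac{1}{2}\right) = - \frac{5}{2} \approx -2.5$)
$n{\left(q,y \right)} = y \left(- \frac{5}{2} + q\right)$ ($n{\left(q,y \right)} = \left(q - \frac{5}{2}\right) \left(y + 0\right) = \left(- \frac{5}{2} + q\right) y = y \left(- \frac{5}{2} + q\right)$)
$u{\left(Q,J \right)} = 3$ ($u{\left(Q,J \right)} = 3 + \left(J - J\right) = 3 + 0 = 3$)
$\left(c - u{\left(n{\left(2,3 \right)},13 \right)}\right) 779 = \left(16 - 3\right) 779 = 13 \cdot 779 = 10127$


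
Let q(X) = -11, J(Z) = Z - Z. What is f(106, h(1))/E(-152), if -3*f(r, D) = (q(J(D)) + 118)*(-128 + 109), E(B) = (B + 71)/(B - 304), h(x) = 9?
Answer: 309016/81 ≈ 3815.0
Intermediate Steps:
J(Z) = 0
E(B) = (71 + B)/(-304 + B)
f(r, D) = 2033/3 (f(r, D) = -(-11 + 118)*(-128 + 109)/3 = -107*(-19)/3 = -⅓*(-2033) = 2033/3)
f(106, h(1))/E(-152) = 2033/(3*(((71 - 152)/(-304 - 152)))) = 2033/(3*((-81/(-456)))) = 2033/(3*((-1/456*(-81)))) = 2033/(3*(27/152)) = (2033/3)*(152/27) = 309016/81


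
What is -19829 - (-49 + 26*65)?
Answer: -21470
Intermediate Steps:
-19829 - (-49 + 26*65) = -19829 - (-49 + 1690) = -19829 - 1*1641 = -19829 - 1641 = -21470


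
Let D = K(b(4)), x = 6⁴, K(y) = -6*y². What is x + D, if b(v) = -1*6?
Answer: 1080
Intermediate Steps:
b(v) = -6
x = 1296
D = -216 (D = -6*(-6)² = -6*36 = -216)
x + D = 1296 - 216 = 1080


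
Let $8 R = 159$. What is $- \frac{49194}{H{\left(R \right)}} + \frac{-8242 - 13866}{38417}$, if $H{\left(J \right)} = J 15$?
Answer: $- \frac{1685757196}{10180505} \approx -165.59$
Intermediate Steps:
$R = \frac{159}{8}$ ($R = \frac{1}{8} \cdot 159 = \frac{159}{8} \approx 19.875$)
$H{\left(J \right)} = 15 J$
$- \frac{49194}{H{\left(R \right)}} + \frac{-8242 - 13866}{38417} = - \frac{49194}{15 \cdot \frac{159}{8}} + \frac{-8242 - 13866}{38417} = - \frac{49194}{\frac{2385}{8}} + \left(-8242 - 13866\right) \frac{1}{38417} = \left(-49194\right) \frac{8}{2385} - \frac{22108}{38417} = - \frac{43728}{265} - \frac{22108}{38417} = - \frac{1685757196}{10180505}$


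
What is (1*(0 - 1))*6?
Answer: -6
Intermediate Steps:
(1*(0 - 1))*6 = (1*(-1))*6 = -1*6 = -6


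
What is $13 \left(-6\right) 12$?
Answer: $-936$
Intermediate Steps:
$13 \left(-6\right) 12 = \left(-78\right) 12 = -936$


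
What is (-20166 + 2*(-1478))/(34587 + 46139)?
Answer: -11561/40363 ≈ -0.28643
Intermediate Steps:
(-20166 + 2*(-1478))/(34587 + 46139) = (-20166 - 2956)/80726 = -23122*1/80726 = -11561/40363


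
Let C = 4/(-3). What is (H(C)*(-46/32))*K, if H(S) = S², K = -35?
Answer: 805/9 ≈ 89.444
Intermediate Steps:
C = -4/3 (C = 4*(-⅓) = -4/3 ≈ -1.3333)
(H(C)*(-46/32))*K = ((-4/3)²*(-46/32))*(-35) = (16*(-46*1/32)/9)*(-35) = ((16/9)*(-23/16))*(-35) = -23/9*(-35) = 805/9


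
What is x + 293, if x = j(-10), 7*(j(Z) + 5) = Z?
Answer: 2006/7 ≈ 286.57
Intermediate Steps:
j(Z) = -5 + Z/7
x = -45/7 (x = -5 + (⅐)*(-10) = -5 - 10/7 = -45/7 ≈ -6.4286)
x + 293 = -45/7 + 293 = 2006/7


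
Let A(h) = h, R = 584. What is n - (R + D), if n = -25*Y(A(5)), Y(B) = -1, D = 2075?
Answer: -2634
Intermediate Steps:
n = 25 (n = -25*(-1) = 25)
n - (R + D) = 25 - (584 + 2075) = 25 - 1*2659 = 25 - 2659 = -2634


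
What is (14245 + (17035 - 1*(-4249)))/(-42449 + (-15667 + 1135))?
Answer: -35529/56981 ≈ -0.62352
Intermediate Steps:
(14245 + (17035 - 1*(-4249)))/(-42449 + (-15667 + 1135)) = (14245 + (17035 + 4249))/(-42449 - 14532) = (14245 + 21284)/(-56981) = 35529*(-1/56981) = -35529/56981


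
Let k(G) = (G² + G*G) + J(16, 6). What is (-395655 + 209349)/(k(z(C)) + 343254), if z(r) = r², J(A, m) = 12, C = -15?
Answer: -31051/74086 ≈ -0.41912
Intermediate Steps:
k(G) = 12 + 2*G² (k(G) = (G² + G*G) + 12 = (G² + G²) + 12 = 2*G² + 12 = 12 + 2*G²)
(-395655 + 209349)/(k(z(C)) + 343254) = (-395655 + 209349)/((12 + 2*((-15)²)²) + 343254) = -186306/((12 + 2*225²) + 343254) = -186306/((12 + 2*50625) + 343254) = -186306/((12 + 101250) + 343254) = -186306/(101262 + 343254) = -186306/444516 = -186306*1/444516 = -31051/74086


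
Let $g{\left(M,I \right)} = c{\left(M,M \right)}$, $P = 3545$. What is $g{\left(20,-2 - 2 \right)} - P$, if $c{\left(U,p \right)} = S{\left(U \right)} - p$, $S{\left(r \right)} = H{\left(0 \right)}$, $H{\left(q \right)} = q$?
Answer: $-3565$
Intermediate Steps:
$S{\left(r \right)} = 0$
$c{\left(U,p \right)} = - p$ ($c{\left(U,p \right)} = 0 - p = - p$)
$g{\left(M,I \right)} = - M$
$g{\left(20,-2 - 2 \right)} - P = \left(-1\right) 20 - 3545 = -20 - 3545 = -3565$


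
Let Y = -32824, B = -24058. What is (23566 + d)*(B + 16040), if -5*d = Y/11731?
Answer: -11083253769972/58655 ≈ -1.8896e+8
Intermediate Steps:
d = 32824/58655 (d = -(-32824)/(5*11731) = -⅕*(-32824/11731) = 32824/58655 ≈ 0.55961)
(23566 + d)*(B + 16040) = (23566 + 32824/58655)*(-24058 + 16040) = (1382296554/58655)*(-8018) = -11083253769972/58655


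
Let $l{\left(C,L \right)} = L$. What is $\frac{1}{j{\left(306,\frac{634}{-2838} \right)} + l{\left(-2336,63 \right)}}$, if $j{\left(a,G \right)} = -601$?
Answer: $- \frac{1}{538} \approx -0.0018587$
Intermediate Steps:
$\frac{1}{j{\left(306,\frac{634}{-2838} \right)} + l{\left(-2336,63 \right)}} = \frac{1}{-601 + 63} = \frac{1}{-538} = - \frac{1}{538}$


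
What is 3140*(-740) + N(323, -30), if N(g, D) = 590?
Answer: -2323010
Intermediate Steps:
3140*(-740) + N(323, -30) = 3140*(-740) + 590 = -2323600 + 590 = -2323010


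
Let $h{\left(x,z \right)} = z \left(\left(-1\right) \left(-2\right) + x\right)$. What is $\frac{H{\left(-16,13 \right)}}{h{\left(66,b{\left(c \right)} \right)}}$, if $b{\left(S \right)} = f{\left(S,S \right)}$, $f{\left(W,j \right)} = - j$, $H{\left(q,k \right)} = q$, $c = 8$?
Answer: $\frac{1}{34} \approx 0.029412$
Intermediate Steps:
$b{\left(S \right)} = - S$
$h{\left(x,z \right)} = z \left(2 + x\right)$
$\frac{H{\left(-16,13 \right)}}{h{\left(66,b{\left(c \right)} \right)}} = - \frac{16}{\left(-1\right) 8 \left(2 + 66\right)} = - \frac{16}{\left(-8\right) 68} = - \frac{16}{-544} = \left(-16\right) \left(- \frac{1}{544}\right) = \frac{1}{34}$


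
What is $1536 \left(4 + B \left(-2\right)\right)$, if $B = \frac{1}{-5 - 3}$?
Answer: $6528$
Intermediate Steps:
$B = - \frac{1}{8}$ ($B = \frac{1}{-8} = - \frac{1}{8} \approx -0.125$)
$1536 \left(4 + B \left(-2\right)\right) = 1536 \left(4 - - \frac{1}{4}\right) = 1536 \left(4 + \frac{1}{4}\right) = 1536 \cdot \frac{17}{4} = 6528$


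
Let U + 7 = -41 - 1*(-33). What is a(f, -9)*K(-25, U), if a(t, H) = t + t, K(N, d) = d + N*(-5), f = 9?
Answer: 1980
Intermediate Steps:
U = -15 (U = -7 + (-41 - 1*(-33)) = -7 + (-41 + 33) = -7 - 8 = -15)
K(N, d) = d - 5*N
a(t, H) = 2*t
a(f, -9)*K(-25, U) = (2*9)*(-15 - 5*(-25)) = 18*(-15 + 125) = 18*110 = 1980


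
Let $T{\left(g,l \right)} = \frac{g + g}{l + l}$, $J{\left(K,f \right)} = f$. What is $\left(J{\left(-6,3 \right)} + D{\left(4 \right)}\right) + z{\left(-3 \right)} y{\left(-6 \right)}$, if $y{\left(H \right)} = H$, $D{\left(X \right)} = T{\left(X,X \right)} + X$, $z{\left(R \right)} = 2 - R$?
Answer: $-22$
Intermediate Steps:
$T{\left(g,l \right)} = \frac{g}{l}$ ($T{\left(g,l \right)} = \frac{2 g}{2 l} = 2 g \frac{1}{2 l} = \frac{g}{l}$)
$D{\left(X \right)} = 1 + X$ ($D{\left(X \right)} = \frac{X}{X} + X = 1 + X$)
$\left(J{\left(-6,3 \right)} + D{\left(4 \right)}\right) + z{\left(-3 \right)} y{\left(-6 \right)} = \left(3 + \left(1 + 4\right)\right) + \left(2 - -3\right) \left(-6\right) = \left(3 + 5\right) + \left(2 + 3\right) \left(-6\right) = 8 + 5 \left(-6\right) = 8 - 30 = -22$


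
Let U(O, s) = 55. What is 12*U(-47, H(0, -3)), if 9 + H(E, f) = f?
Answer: 660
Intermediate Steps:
H(E, f) = -9 + f
12*U(-47, H(0, -3)) = 12*55 = 660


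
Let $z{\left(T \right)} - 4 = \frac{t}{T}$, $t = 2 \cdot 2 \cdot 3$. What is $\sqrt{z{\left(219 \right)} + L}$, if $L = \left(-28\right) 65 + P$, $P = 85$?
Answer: $\frac{i \sqrt{9224207}}{73} \approx 41.605 i$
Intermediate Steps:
$t = 12$ ($t = 4 \cdot 3 = 12$)
$z{\left(T \right)} = 4 + \frac{12}{T}$
$L = -1735$ ($L = \left(-28\right) 65 + 85 = -1820 + 85 = -1735$)
$\sqrt{z{\left(219 \right)} + L} = \sqrt{\left(4 + \frac{12}{219}\right) - 1735} = \sqrt{\left(4 + 12 \cdot \frac{1}{219}\right) - 1735} = \sqrt{\left(4 + \frac{4}{73}\right) - 1735} = \sqrt{\frac{296}{73} - 1735} = \sqrt{- \frac{126359}{73}} = \frac{i \sqrt{9224207}}{73}$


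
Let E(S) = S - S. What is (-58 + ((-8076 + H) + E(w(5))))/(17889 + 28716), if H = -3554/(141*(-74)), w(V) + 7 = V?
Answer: -42433301/243138285 ≈ -0.17452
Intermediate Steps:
w(V) = -7 + V
H = 1777/5217 (H = -3554/(-10434) = -3554*(-1/10434) = 1777/5217 ≈ 0.34062)
E(S) = 0
(-58 + ((-8076 + H) + E(w(5))))/(17889 + 28716) = (-58 + ((-8076 + 1777/5217) + 0))/(17889 + 28716) = (-58 + (-42130715/5217 + 0))/46605 = (-58 - 42130715/5217)*(1/46605) = -42433301/5217*1/46605 = -42433301/243138285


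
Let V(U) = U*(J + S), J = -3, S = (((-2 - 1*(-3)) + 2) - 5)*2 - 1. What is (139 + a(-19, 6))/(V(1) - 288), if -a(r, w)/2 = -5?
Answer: -149/296 ≈ -0.50338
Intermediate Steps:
S = -5 (S = (((-2 + 3) + 2) - 5)*2 - 1 = ((1 + 2) - 5)*2 - 1 = (3 - 5)*2 - 1 = -2*2 - 1 = -4 - 1 = -5)
a(r, w) = 10 (a(r, w) = -2*(-5) = 10)
V(U) = -8*U (V(U) = U*(-3 - 5) = U*(-8) = -8*U)
(139 + a(-19, 6))/(V(1) - 288) = (139 + 10)/(-8*1 - 288) = 149/(-8 - 288) = 149/(-296) = 149*(-1/296) = -149/296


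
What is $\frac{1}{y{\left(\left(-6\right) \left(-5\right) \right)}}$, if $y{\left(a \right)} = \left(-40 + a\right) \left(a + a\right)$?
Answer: $- \frac{1}{600} \approx -0.0016667$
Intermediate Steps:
$y{\left(a \right)} = 2 a \left(-40 + a\right)$ ($y{\left(a \right)} = \left(-40 + a\right) 2 a = 2 a \left(-40 + a\right)$)
$\frac{1}{y{\left(\left(-6\right) \left(-5\right) \right)}} = \frac{1}{2 \left(\left(-6\right) \left(-5\right)\right) \left(-40 - -30\right)} = \frac{1}{2 \cdot 30 \left(-40 + 30\right)} = \frac{1}{2 \cdot 30 \left(-10\right)} = \frac{1}{-600} = - \frac{1}{600}$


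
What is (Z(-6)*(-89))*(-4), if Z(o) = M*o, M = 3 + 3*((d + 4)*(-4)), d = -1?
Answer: 70488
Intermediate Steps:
M = -33 (M = 3 + 3*((-1 + 4)*(-4)) = 3 + 3*(3*(-4)) = 3 + 3*(-12) = 3 - 36 = -33)
Z(o) = -33*o
(Z(-6)*(-89))*(-4) = (-33*(-6)*(-89))*(-4) = (198*(-89))*(-4) = -17622*(-4) = 70488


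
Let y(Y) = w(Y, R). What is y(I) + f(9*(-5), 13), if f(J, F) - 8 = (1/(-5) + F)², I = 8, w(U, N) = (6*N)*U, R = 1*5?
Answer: 10296/25 ≈ 411.84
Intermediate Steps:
R = 5
w(U, N) = 6*N*U
f(J, F) = 8 + (-⅕ + F)² (f(J, F) = 8 + (1/(-5) + F)² = 8 + (-⅕ + F)²)
y(Y) = 30*Y (y(Y) = 6*5*Y = 30*Y)
y(I) + f(9*(-5), 13) = 30*8 + (8 + (-1 + 5*13)²/25) = 240 + (8 + (-1 + 65)²/25) = 240 + (8 + (1/25)*64²) = 240 + (8 + (1/25)*4096) = 240 + (8 + 4096/25) = 240 + 4296/25 = 10296/25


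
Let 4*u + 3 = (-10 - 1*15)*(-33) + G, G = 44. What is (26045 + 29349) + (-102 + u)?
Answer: 111017/2 ≈ 55509.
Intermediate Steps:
u = 433/2 (u = -¾ + ((-10 - 1*15)*(-33) + 44)/4 = -¾ + ((-10 - 15)*(-33) + 44)/4 = -¾ + (-25*(-33) + 44)/4 = -¾ + (825 + 44)/4 = -¾ + (¼)*869 = -¾ + 869/4 = 433/2 ≈ 216.50)
(26045 + 29349) + (-102 + u) = (26045 + 29349) + (-102 + 433/2) = 55394 + 229/2 = 111017/2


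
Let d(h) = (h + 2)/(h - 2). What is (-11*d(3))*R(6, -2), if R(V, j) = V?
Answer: -330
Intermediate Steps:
d(h) = (2 + h)/(-2 + h)
(-11*d(3))*R(6, -2) = -11*(2 + 3)/(-2 + 3)*6 = -11*5/1*6 = -11*5*6 = -55*6 = -330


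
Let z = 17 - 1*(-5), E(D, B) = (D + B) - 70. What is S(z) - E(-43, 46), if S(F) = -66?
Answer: 1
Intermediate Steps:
E(D, B) = -70 + B + D (E(D, B) = (B + D) - 70 = -70 + B + D)
z = 22 (z = 17 + 5 = 22)
S(z) - E(-43, 46) = -66 - (-70 + 46 - 43) = -66 - 1*(-67) = -66 + 67 = 1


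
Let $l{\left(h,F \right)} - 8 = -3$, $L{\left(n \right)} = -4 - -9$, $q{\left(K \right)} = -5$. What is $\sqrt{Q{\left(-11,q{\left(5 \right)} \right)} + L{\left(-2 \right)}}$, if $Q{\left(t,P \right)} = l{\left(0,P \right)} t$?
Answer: $5 i \sqrt{2} \approx 7.0711 i$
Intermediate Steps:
$L{\left(n \right)} = 5$ ($L{\left(n \right)} = -4 + 9 = 5$)
$l{\left(h,F \right)} = 5$ ($l{\left(h,F \right)} = 8 - 3 = 5$)
$Q{\left(t,P \right)} = 5 t$
$\sqrt{Q{\left(-11,q{\left(5 \right)} \right)} + L{\left(-2 \right)}} = \sqrt{5 \left(-11\right) + 5} = \sqrt{-55 + 5} = \sqrt{-50} = 5 i \sqrt{2}$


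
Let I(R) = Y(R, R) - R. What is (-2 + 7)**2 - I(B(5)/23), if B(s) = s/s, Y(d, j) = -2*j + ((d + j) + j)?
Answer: 25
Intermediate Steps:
Y(d, j) = d (Y(d, j) = -2*j + (d + 2*j) = d)
B(s) = 1
I(R) = 0 (I(R) = R - R = 0)
(-2 + 7)**2 - I(B(5)/23) = (-2 + 7)**2 - 1*0 = 5**2 + 0 = 25 + 0 = 25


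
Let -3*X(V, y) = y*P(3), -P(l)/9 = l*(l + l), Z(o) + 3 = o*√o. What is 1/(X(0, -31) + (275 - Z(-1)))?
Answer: -1396/1948817 - I/1948817 ≈ -0.00071633 - 5.1313e-7*I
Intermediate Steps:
Z(o) = -3 + o^(3/2) (Z(o) = -3 + o*√o = -3 + o^(3/2))
P(l) = -18*l² (P(l) = -9*l*(l + l) = -9*l*2*l = -18*l²)
X(V, y) = 54*y (X(V, y) = -y*(-18*3²)/3 = -y*(-18*9)/3 = -y*(-162)/3 = -(-54)*y = 54*y)
1/(X(0, -31) + (275 - Z(-1))) = 1/(54*(-31) + (275 - (-3 + (-1)^(3/2)))) = 1/(-1674 + (275 - (-3 - I))) = 1/(-1674 + (275 + (3 + I))) = 1/(-1674 + (278 + I)) = 1/(-1396 + I) = (-1396 - I)/1948817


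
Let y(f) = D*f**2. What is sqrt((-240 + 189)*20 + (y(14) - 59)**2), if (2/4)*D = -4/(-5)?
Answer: sqrt(1595029)/5 ≈ 252.59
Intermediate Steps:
D = 8/5 (D = 2*(-4/(-5)) = 2*(-1/5*(-4)) = 2*(4/5) = 8/5 ≈ 1.6000)
y(f) = 8*f**2/5
sqrt((-240 + 189)*20 + (y(14) - 59)**2) = sqrt((-240 + 189)*20 + ((8/5)*14**2 - 59)**2) = sqrt(-51*20 + ((8/5)*196 - 59)**2) = sqrt(-1020 + (1568/5 - 59)**2) = sqrt(-1020 + (1273/5)**2) = sqrt(-1020 + 1620529/25) = sqrt(1595029/25) = sqrt(1595029)/5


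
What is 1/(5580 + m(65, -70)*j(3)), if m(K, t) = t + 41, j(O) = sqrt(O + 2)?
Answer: 1116/6226439 + 29*sqrt(5)/31132195 ≈ 0.00018132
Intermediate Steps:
j(O) = sqrt(2 + O)
m(K, t) = 41 + t
1/(5580 + m(65, -70)*j(3)) = 1/(5580 + (41 - 70)*sqrt(2 + 3)) = 1/(5580 - 29*sqrt(5))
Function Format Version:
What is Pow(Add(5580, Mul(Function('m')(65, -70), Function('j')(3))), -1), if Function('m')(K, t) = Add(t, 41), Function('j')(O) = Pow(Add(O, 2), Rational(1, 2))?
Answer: Add(Rational(1116, 6226439), Mul(Rational(29, 31132195), Pow(5, Rational(1, 2)))) ≈ 0.00018132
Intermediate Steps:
Function('j')(O) = Pow(Add(2, O), Rational(1, 2))
Function('m')(K, t) = Add(41, t)
Pow(Add(5580, Mul(Function('m')(65, -70), Function('j')(3))), -1) = Pow(Add(5580, Mul(Add(41, -70), Pow(Add(2, 3), Rational(1, 2)))), -1) = Pow(Add(5580, Mul(-29, Pow(5, Rational(1, 2)))), -1)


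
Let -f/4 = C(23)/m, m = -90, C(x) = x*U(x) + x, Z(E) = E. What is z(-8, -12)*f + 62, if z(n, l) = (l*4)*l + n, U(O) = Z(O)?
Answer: 209954/15 ≈ 13997.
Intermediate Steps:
U(O) = O
z(n, l) = n + 4*l² (z(n, l) = (4*l)*l + n = 4*l² + n = n + 4*l²)
C(x) = x + x² (C(x) = x*x + x = x² + x = x + x²)
f = 368/15 (f = -4*23*(1 + 23)/(-90) = -4*23*24*(-1)/90 = -2208*(-1)/90 = -4*(-92/15) = 368/15 ≈ 24.533)
z(-8, -12)*f + 62 = (-8 + 4*(-12)²)*(368/15) + 62 = (-8 + 4*144)*(368/15) + 62 = (-8 + 576)*(368/15) + 62 = 568*(368/15) + 62 = 209024/15 + 62 = 209954/15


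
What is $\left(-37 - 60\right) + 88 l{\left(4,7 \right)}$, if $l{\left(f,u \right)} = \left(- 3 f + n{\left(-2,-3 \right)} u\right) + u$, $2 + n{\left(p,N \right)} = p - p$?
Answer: $-1769$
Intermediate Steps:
$n{\left(p,N \right)} = -2$ ($n{\left(p,N \right)} = -2 + \left(p - p\right) = -2 + 0 = -2$)
$l{\left(f,u \right)} = - u - 3 f$ ($l{\left(f,u \right)} = \left(- 3 f - 2 u\right) + u = - u - 3 f$)
$\left(-37 - 60\right) + 88 l{\left(4,7 \right)} = \left(-37 - 60\right) + 88 \left(\left(-1\right) 7 - 12\right) = \left(-37 - 60\right) + 88 \left(-7 - 12\right) = -97 + 88 \left(-19\right) = -97 - 1672 = -1769$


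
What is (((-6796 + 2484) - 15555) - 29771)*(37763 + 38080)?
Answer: -3764694834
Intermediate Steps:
(((-6796 + 2484) - 15555) - 29771)*(37763 + 38080) = ((-4312 - 15555) - 29771)*75843 = (-19867 - 29771)*75843 = -49638*75843 = -3764694834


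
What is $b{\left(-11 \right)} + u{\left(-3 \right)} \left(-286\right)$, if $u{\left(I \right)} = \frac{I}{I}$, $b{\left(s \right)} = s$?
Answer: $-297$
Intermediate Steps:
$u{\left(I \right)} = 1$
$b{\left(-11 \right)} + u{\left(-3 \right)} \left(-286\right) = -11 + 1 \left(-286\right) = -11 - 286 = -297$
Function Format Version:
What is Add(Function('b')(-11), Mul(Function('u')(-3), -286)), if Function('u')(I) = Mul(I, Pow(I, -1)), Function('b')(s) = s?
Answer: -297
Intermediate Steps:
Function('u')(I) = 1
Add(Function('b')(-11), Mul(Function('u')(-3), -286)) = Add(-11, Mul(1, -286)) = Add(-11, -286) = -297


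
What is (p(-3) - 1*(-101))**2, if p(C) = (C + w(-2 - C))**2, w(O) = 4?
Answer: 10404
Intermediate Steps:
p(C) = (4 + C)**2 (p(C) = (C + 4)**2 = (4 + C)**2)
(p(-3) - 1*(-101))**2 = ((4 - 3)**2 - 1*(-101))**2 = (1**2 + 101)**2 = (1 + 101)**2 = 102**2 = 10404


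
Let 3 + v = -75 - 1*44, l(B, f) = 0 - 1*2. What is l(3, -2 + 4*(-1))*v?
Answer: 244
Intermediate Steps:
l(B, f) = -2 (l(B, f) = 0 - 2 = -2)
v = -122 (v = -3 + (-75 - 1*44) = -3 + (-75 - 44) = -3 - 119 = -122)
l(3, -2 + 4*(-1))*v = -2*(-122) = 244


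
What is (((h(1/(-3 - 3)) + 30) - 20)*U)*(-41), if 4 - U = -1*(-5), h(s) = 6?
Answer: 656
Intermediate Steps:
U = -1 (U = 4 - (-1)*(-5) = 4 - 1*5 = 4 - 5 = -1)
(((h(1/(-3 - 3)) + 30) - 20)*U)*(-41) = (((6 + 30) - 20)*(-1))*(-41) = ((36 - 20)*(-1))*(-41) = (16*(-1))*(-41) = -16*(-41) = 656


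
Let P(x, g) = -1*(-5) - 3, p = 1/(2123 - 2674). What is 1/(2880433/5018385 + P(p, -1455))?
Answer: 5018385/12917203 ≈ 0.38850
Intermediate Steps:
p = -1/551 (p = 1/(-551) = -1/551 ≈ -0.0018149)
P(x, g) = 2 (P(x, g) = 5 - 3 = 2)
1/(2880433/5018385 + P(p, -1455)) = 1/(2880433/5018385 + 2) = 1/(12917203/5018385) = 5018385/12917203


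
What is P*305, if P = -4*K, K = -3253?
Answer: 3968660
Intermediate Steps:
P = 13012 (P = -4*(-3253) = 13012)
P*305 = 13012*305 = 3968660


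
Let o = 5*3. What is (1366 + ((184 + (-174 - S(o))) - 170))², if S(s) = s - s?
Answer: 1454436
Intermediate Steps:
o = 15
S(s) = 0
(1366 + ((184 + (-174 - S(o))) - 170))² = (1366 + ((184 + (-174 - 1*0)) - 170))² = (1366 + ((184 + (-174 + 0)) - 170))² = (1366 + ((184 - 174) - 170))² = (1366 + (10 - 170))² = (1366 - 160)² = 1206² = 1454436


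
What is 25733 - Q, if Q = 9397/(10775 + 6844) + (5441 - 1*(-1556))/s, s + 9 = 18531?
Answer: 399875580577/15539958 ≈ 25732.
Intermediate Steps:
s = 18522 (s = -9 + 18531 = 18522)
Q = 14158637/15539958 (Q = 9397/(10775 + 6844) + (5441 - 1*(-1556))/18522 = 9397/17619 + (5441 + 1556)*(1/18522) = 9397*(1/17619) + 6997*(1/18522) = 9397/17619 + 6997/18522 = 14158637/15539958 ≈ 0.91111)
25733 - Q = 25733 - 1*14158637/15539958 = 25733 - 14158637/15539958 = 399875580577/15539958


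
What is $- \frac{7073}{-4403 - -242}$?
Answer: $\frac{7073}{4161} \approx 1.6998$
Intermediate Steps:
$- \frac{7073}{-4403 - -242} = - \frac{7073}{-4403 + 242} = - \frac{7073}{-4161} = \left(-7073\right) \left(- \frac{1}{4161}\right) = \frac{7073}{4161}$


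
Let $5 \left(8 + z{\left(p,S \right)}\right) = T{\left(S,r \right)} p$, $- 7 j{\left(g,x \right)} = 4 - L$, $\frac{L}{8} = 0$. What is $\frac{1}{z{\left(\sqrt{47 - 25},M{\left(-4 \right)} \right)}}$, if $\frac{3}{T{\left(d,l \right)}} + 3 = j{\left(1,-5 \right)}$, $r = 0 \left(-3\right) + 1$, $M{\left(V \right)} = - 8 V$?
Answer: $- \frac{62500}{495149} + \frac{2625 \sqrt{22}}{990298} \approx -0.11379$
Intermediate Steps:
$L = 0$ ($L = 8 \cdot 0 = 0$)
$r = 1$ ($r = 0 + 1 = 1$)
$j{\left(g,x \right)} = - \frac{4}{7}$ ($j{\left(g,x \right)} = - \frac{4 - 0}{7} = - \frac{4 + 0}{7} = \left(- \frac{1}{7}\right) 4 = - \frac{4}{7}$)
$T{\left(d,l \right)} = - \frac{21}{25}$ ($T{\left(d,l \right)} = \frac{3}{-3 - \frac{4}{7}} = \frac{3}{- \frac{25}{7}} = 3 \left(- \frac{7}{25}\right) = - \frac{21}{25}$)
$z{\left(p,S \right)} = -8 - \frac{21 p}{125}$ ($z{\left(p,S \right)} = -8 + \frac{\left(- \frac{21}{25}\right) p}{5} = -8 - \frac{21 p}{125}$)
$\frac{1}{z{\left(\sqrt{47 - 25},M{\left(-4 \right)} \right)}} = \frac{1}{-8 - \frac{21 \sqrt{47 - 25}}{125}} = \frac{1}{-8 - \frac{21 \sqrt{22}}{125}}$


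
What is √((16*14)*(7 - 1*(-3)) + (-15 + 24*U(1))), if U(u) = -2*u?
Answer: √2177 ≈ 46.658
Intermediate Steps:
√((16*14)*(7 - 1*(-3)) + (-15 + 24*U(1))) = √((16*14)*(7 - 1*(-3)) + (-15 + 24*(-2*1))) = √(224*(7 + 3) + (-15 + 24*(-2))) = √(224*10 + (-15 - 48)) = √(2240 - 63) = √2177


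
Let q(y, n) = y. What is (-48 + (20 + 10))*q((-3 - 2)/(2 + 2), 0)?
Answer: 45/2 ≈ 22.500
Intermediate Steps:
(-48 + (20 + 10))*q((-3 - 2)/(2 + 2), 0) = (-48 + (20 + 10))*((-3 - 2)/(2 + 2)) = (-48 + 30)*(-5/4) = -(-90)/4 = -18*(-5/4) = 45/2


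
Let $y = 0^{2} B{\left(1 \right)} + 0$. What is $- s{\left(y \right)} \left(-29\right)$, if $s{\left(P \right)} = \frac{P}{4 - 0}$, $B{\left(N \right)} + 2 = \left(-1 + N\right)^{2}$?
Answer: $0$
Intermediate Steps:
$B{\left(N \right)} = -2 + \left(-1 + N\right)^{2}$
$y = 0$ ($y = 0^{2} \left(-2 + \left(-1 + 1\right)^{2}\right) + 0 = 0 \left(-2 + 0^{2}\right) + 0 = 0 \left(-2 + 0\right) + 0 = 0 \left(-2\right) + 0 = 0 + 0 = 0$)
$s{\left(P \right)} = \frac{P}{4}$ ($s{\left(P \right)} = \frac{P}{4 + 0} = \frac{P}{4}$)
$- s{\left(y \right)} \left(-29\right) = - \frac{1}{4} \cdot 0 \left(-29\right) = - 0 \left(-29\right) = \left(-1\right) 0 = 0$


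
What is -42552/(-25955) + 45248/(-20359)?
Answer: -308095672/528417845 ≈ -0.58305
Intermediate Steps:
-42552/(-25955) + 45248/(-20359) = -42552*(-1/25955) + 45248*(-1/20359) = 42552/25955 - 45248/20359 = -308095672/528417845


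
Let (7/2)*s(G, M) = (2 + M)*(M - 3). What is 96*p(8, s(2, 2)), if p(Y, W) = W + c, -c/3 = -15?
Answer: 29472/7 ≈ 4210.3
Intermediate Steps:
c = 45 (c = -3*(-15) = 45)
s(G, M) = 2*(-3 + M)*(2 + M)/7 (s(G, M) = 2*((2 + M)*(M - 3))/7 = 2*((2 + M)*(-3 + M))/7 = 2*((-3 + M)*(2 + M))/7 = 2*(-3 + M)*(2 + M)/7)
p(Y, W) = 45 + W (p(Y, W) = W + 45 = 45 + W)
96*p(8, s(2, 2)) = 96*(45 + (-12/7 - 2/7*2 + (2/7)*2²)) = 96*(45 + (-12/7 - 4/7 + (2/7)*4)) = 96*(45 + (-12/7 - 4/7 + 8/7)) = 96*(45 - 8/7) = 96*(307/7) = 29472/7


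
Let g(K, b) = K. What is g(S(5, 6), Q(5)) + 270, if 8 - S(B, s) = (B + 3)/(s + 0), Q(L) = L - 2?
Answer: 830/3 ≈ 276.67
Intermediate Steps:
Q(L) = -2 + L
S(B, s) = 8 - (3 + B)/s (S(B, s) = 8 - (B + 3)/(s + 0) = 8 - (3 + B)/s)
g(S(5, 6), Q(5)) + 270 = (-3 - 1*5 + 8*6)/6 + 270 = (-3 - 5 + 48)/6 + 270 = (1/6)*40 + 270 = 20/3 + 270 = 830/3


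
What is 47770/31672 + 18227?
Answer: 288666657/15836 ≈ 18229.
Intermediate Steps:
47770/31672 + 18227 = 47770*(1/31672) + 18227 = 23885/15836 + 18227 = 288666657/15836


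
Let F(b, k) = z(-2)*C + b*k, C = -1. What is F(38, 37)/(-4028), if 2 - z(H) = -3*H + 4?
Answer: -707/2014 ≈ -0.35104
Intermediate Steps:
z(H) = -2 + 3*H (z(H) = 2 - (-3*H + 4) = 2 - (4 - 3*H) = 2 + (-4 + 3*H) = -2 + 3*H)
F(b, k) = 8 + b*k (F(b, k) = (-2 + 3*(-2))*(-1) + b*k = (-2 - 6)*(-1) + b*k = -8*(-1) + b*k = 8 + b*k)
F(38, 37)/(-4028) = (8 + 38*37)/(-4028) = (8 + 1406)*(-1/4028) = 1414*(-1/4028) = -707/2014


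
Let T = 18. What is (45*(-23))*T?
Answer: -18630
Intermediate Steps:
(45*(-23))*T = (45*(-23))*18 = -1035*18 = -18630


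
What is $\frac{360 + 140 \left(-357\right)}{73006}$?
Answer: $- \frac{24810}{36503} \approx -0.67967$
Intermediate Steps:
$\frac{360 + 140 \left(-357\right)}{73006} = \left(360 - 49980\right) \frac{1}{73006} = \left(-49620\right) \frac{1}{73006} = - \frac{24810}{36503}$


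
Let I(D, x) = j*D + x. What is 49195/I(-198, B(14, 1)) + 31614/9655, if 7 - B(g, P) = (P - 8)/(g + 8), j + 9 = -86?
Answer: 23537105284/3996986555 ≈ 5.8887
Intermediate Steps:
j = -95 (j = -9 - 86 = -95)
B(g, P) = 7 - (-8 + P)/(8 + g) (B(g, P) = 7 - (P - 8)/(g + 8) = 7 - (-8 + P)/(8 + g))
I(D, x) = x - 95*D (I(D, x) = -95*D + x = x - 95*D)
49195/I(-198, B(14, 1)) + 31614/9655 = 49195/((64 - 1*1 + 7*14)/(8 + 14) - 95*(-198)) + 31614/9655 = 49195/((64 - 1 + 98)/22 + 18810) + 31614*(1/9655) = 49195/((1/22)*161 + 18810) + 31614/9655 = 49195/(161/22 + 18810) + 31614/9655 = 49195/(413981/22) + 31614/9655 = 49195*(22/413981) + 31614/9655 = 1082290/413981 + 31614/9655 = 23537105284/3996986555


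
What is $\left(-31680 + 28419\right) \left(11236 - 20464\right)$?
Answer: $30092508$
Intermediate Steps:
$\left(-31680 + 28419\right) \left(11236 - 20464\right) = \left(-3261\right) \left(-9228\right) = 30092508$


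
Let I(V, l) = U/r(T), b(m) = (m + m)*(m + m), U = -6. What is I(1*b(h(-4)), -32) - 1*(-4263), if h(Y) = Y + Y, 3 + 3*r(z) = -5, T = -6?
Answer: 17061/4 ≈ 4265.3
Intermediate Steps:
r(z) = -8/3 (r(z) = -1 + (⅓)*(-5) = -1 - 5/3 = -8/3)
h(Y) = 2*Y
b(m) = 4*m² (b(m) = (2*m)*(2*m) = 4*m²)
I(V, l) = 9/4 (I(V, l) = -6/(-8/3) = -6*(-3/8) = 9/4)
I(1*b(h(-4)), -32) - 1*(-4263) = 9/4 - 1*(-4263) = 9/4 + 4263 = 17061/4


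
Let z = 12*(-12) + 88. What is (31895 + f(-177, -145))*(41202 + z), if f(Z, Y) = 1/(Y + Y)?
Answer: 190290971577/145 ≈ 1.3124e+9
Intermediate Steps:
f(Z, Y) = 1/(2*Y)
z = -56 (z = -144 + 88 = -56)
(31895 + f(-177, -145))*(41202 + z) = (31895 + (1/2)/(-145))*(41202 - 56) = (31895 + (1/2)*(-1/145))*41146 = (31895 - 1/290)*41146 = (9249549/290)*41146 = 190290971577/145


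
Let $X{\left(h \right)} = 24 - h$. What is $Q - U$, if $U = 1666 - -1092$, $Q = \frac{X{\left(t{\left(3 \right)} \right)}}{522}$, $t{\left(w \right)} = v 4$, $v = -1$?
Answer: $- \frac{719824}{261} \approx -2757.9$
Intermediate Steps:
$t{\left(w \right)} = -4$ ($t{\left(w \right)} = \left(-1\right) 4 = -4$)
$Q = \frac{14}{261}$ ($Q = \frac{24 - -4}{522} = \left(24 + 4\right) \frac{1}{522} = 28 \cdot \frac{1}{522} = \frac{14}{261} \approx 0.05364$)
$U = 2758$ ($U = 1666 + 1092 = 2758$)
$Q - U = \frac{14}{261} - 2758 = - \frac{719824}{261}$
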